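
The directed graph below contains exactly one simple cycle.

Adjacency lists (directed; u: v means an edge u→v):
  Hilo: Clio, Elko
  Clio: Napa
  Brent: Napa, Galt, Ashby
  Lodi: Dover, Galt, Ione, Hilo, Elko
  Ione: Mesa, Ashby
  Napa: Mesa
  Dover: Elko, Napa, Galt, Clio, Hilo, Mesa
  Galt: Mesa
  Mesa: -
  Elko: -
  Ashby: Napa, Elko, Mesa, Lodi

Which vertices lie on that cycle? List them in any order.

DFS with gray/black marking from Ashby:
Ashby gray
  Napa gray
    Mesa gray
    Mesa black
  Napa black
  Elko gray
  Elko black
  Ashby→Mesa: Mesa black — skip
  Lodi gray
    Dover gray
      Dover→Elko: Elko black — skip
      Dover→Napa: Napa black — skip
      Galt gray
        Galt→Mesa: Mesa black — skip
      Galt black
      Clio gray
        Clio→Napa: Napa black — skip
      Clio black
      Hilo gray
        Hilo→Clio: Clio black — skip
        Hilo→Elko: Elko black — skip
      Hilo black
      Dover→Mesa: Mesa black — skip
    Dover black
    Lodi→Galt: Galt black — skip
    Ione gray
      Ione→Mesa: Mesa black — skip
      Ione→Ashby: Ashby is gray → back edge
Back edge closes the cycle Ashby → Lodi → Ione → Ashby; its vertices are {Ione, Lodi, Ashby}.

Ione, Lodi, Ashby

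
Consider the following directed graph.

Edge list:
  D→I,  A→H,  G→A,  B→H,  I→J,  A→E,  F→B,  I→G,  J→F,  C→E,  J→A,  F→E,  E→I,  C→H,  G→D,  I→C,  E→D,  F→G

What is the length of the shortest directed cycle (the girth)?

3

For each vertex v, BFS finds the shortest path from v back to v.
The shortest such closed walk is E → I → C → E, length 3.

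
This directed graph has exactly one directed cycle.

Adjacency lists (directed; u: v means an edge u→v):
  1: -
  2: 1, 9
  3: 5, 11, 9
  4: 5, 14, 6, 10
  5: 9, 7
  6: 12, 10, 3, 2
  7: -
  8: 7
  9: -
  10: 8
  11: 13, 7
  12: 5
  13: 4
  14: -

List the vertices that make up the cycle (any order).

3, 4, 6, 11, 13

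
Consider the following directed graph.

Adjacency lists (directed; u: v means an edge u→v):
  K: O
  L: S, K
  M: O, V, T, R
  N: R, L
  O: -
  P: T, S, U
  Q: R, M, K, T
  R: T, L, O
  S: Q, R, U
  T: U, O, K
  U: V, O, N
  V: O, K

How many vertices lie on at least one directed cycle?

8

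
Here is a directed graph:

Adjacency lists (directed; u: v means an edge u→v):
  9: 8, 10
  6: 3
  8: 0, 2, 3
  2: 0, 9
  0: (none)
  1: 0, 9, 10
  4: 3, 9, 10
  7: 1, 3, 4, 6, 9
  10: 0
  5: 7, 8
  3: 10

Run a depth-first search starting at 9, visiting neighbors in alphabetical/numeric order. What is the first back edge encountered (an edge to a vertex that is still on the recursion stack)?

2->9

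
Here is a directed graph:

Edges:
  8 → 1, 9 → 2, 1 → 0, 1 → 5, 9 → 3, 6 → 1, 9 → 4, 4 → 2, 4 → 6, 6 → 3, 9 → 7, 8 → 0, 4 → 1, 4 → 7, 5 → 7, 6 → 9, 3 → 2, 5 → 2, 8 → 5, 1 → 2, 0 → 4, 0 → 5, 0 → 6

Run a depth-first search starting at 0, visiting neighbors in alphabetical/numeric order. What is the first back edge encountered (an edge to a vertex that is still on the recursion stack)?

1→0

DFS from 0 (visiting neighbors in alphabetical/numeric order); mark gray on enter, black on exit:
0 gray
  4 gray
    1 gray
      1→0: 0 is gray → back edge
First back edge: 1 → 0.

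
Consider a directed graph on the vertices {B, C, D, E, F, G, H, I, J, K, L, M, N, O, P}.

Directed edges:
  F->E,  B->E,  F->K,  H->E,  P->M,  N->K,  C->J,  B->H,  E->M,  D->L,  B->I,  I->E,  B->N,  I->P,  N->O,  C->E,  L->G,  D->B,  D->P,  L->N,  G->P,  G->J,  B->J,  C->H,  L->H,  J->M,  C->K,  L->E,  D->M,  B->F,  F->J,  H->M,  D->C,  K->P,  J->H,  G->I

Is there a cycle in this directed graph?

DFS with white/gray/black marking, starting from B:
B gray
  I gray
    E gray
      M gray
      M black
    E black
    P gray
      P→M: M black — skip
    P black
  I black
  H gray
    H→E: E black — skip
    H→M: M black — skip
  H black
  B→E: E black — skip
  N gray
    K gray
      K→P: P black — skip
    K black
    O gray
    O black
  N black
  J gray
    J→H: H black — skip
    J→M: M black — skip
  J black
  F gray
    F→J: J black — skip
    F→K: K black — skip
    F→E: E black — skip
  F black
B black
C gray
  C→H: H black — skip
  C→E: E black — skip
  C→J: J black — skip
  C→K: K black — skip
C black
D gray
  L gray
    L→H: H black — skip
    G gray
      G→I: I black — skip
      G→J: J black — skip
      G→P: P black — skip
    G black
    L→E: E black — skip
    L→N: N black — skip
  L black
  D→P: P black — skip
  D→C: C black — skip
  D→B: B black — skip
  D→M: M black — skip
D black
Every edge goes to a white or black vertex — no back edge, so the graph is acyclic.

No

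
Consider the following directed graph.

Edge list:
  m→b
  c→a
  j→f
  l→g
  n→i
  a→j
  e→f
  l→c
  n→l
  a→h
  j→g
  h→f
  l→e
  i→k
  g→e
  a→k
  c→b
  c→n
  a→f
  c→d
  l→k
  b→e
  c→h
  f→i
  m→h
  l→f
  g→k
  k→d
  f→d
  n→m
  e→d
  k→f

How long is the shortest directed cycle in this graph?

3

For each vertex v, BFS finds the shortest path from v back to v.
The shortest such closed walk is c → n → l → c, length 3.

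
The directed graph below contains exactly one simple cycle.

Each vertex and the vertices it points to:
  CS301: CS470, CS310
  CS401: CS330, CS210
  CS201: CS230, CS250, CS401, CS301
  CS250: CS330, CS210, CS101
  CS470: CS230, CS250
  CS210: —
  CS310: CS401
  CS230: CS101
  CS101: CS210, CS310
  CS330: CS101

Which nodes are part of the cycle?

CS101, CS310, CS330, CS401

DFS with gray/black marking from CS310:
CS310 gray
  CS401 gray
    CS330 gray
      CS101 gray
        CS210 gray
        CS210 black
        CS101→CS310: CS310 is gray → back edge
Back edge closes the cycle CS310 → CS401 → CS330 → CS101 → CS310; its vertices are {CS101, CS310, CS330, CS401}.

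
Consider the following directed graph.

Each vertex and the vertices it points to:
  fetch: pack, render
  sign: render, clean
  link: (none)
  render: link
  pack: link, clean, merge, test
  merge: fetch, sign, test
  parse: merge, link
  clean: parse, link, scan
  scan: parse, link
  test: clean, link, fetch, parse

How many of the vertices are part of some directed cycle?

A vertex is on a directed cycle iff it belongs to a strongly connected component of size ≥ 2 (or has a self-loop).
The vertices on cycles are {pack, scan, sign, test, clean, fetch, merge, parse} — 8 in total.

8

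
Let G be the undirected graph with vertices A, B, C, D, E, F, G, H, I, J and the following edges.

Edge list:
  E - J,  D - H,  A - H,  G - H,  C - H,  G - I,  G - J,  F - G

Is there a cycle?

DFS, tracking each vertex's parent; an edge to a visited non-parent vertex closes a cycle.
Start from A:
visit A (parent –)
  visit H (parent A)
    visit G (parent H)
      visit F (parent G)
        F–G: parent, skip
      visit I (parent G)
        I–G: parent, skip
      G–H: parent, skip
      visit J (parent G)
        visit E (parent J)
          E–J: parent, skip
        J–G: parent, skip
    visit C (parent H)
      C–H: parent, skip
    H–A: parent, skip
    visit D (parent H)
      D–H: parent, skip
visit B (parent –)
No non-parent visited neighbor found — the graph is a forest.

No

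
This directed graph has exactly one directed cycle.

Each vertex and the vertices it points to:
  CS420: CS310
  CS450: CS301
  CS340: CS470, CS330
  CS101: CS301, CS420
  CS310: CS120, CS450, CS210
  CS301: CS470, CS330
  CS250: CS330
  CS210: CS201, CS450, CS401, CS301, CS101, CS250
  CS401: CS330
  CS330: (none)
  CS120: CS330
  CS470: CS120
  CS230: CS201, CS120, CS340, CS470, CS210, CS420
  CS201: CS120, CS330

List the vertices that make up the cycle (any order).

DFS with gray/black marking from CS210:
CS210 gray
  CS201 gray
    CS120 gray
      CS330 gray
      CS330 black
    CS120 black
    CS201→CS330: CS330 black — skip
  CS201 black
  CS450 gray
    CS301 gray
      CS470 gray
        CS470→CS120: CS120 black — skip
      CS470 black
      CS301→CS330: CS330 black — skip
    CS301 black
  CS450 black
  CS401 gray
    CS401→CS330: CS330 black — skip
  CS401 black
  CS210→CS301: CS301 black — skip
  CS101 gray
    CS101→CS301: CS301 black — skip
    CS420 gray
      CS310 gray
        CS310→CS120: CS120 black — skip
        CS310→CS450: CS450 black — skip
        CS310→CS210: CS210 is gray → back edge
Back edge closes the cycle CS210 → CS101 → CS420 → CS310 → CS210; its vertices are {CS101, CS210, CS310, CS420}.

CS101, CS210, CS310, CS420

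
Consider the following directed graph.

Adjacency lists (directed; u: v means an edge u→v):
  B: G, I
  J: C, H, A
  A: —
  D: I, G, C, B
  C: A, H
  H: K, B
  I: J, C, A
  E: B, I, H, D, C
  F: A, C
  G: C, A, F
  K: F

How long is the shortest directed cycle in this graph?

For each vertex v, BFS finds the shortest path from v back to v.
The shortest such closed walk is H → K → F → C → H, length 4.

4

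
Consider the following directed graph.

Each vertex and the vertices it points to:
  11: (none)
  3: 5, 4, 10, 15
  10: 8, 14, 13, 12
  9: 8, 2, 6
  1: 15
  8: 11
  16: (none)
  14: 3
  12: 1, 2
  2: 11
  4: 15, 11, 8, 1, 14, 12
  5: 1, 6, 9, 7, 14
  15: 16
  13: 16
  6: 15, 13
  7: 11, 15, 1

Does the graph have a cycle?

Yes

DFS with white/gray/black marking, starting from 14:
14 gray
  3 gray
    5 gray
      1 gray
        15 gray
          16 gray
          16 black
        15 black
      1 black
      6 gray
        6→15: 15 black — skip
        13 gray
          13→16: 16 black — skip
        13 black
      6 black
      9 gray
        8 gray
          11 gray
          11 black
        8 black
        2 gray
          2→11: 11 black — skip
        2 black
        9→6: 6 black — skip
      9 black
      7 gray
        7→11: 11 black — skip
        7→15: 15 black — skip
        7→1: 1 black — skip
      7 black
      5→14: 14 is gray → back edge
Back edge found, so a cycle exists: 14 → 3 → 5 → 14.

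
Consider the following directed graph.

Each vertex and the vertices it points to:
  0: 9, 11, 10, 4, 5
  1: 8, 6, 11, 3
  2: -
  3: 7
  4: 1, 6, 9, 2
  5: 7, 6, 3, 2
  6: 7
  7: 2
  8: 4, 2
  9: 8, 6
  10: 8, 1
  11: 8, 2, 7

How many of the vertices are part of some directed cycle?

5

A vertex is on a directed cycle iff it belongs to a strongly connected component of size ≥ 2 (or has a self-loop).
The vertices on cycles are {1, 4, 8, 9, 11} — 5 in total.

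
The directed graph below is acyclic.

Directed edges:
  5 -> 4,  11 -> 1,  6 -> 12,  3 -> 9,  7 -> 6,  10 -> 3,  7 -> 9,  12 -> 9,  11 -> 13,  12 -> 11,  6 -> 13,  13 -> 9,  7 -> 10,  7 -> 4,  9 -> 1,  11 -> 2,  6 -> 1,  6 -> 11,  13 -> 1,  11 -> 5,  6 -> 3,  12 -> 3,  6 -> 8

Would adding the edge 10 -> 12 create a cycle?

Adding 10→12 creates a cycle iff 12 can already reach 10.
Explore from 12: no path reaches 10. The graph stays acyclic.

No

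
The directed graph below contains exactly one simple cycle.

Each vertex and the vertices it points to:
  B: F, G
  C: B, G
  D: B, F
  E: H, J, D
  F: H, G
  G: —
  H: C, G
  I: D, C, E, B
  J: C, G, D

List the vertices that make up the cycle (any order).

DFS with gray/black marking from H:
H gray
  C gray
    B gray
      F gray
        F→H: H is gray → back edge
Back edge closes the cycle H → C → B → F → H; its vertices are {B, C, F, H}.

B, C, F, H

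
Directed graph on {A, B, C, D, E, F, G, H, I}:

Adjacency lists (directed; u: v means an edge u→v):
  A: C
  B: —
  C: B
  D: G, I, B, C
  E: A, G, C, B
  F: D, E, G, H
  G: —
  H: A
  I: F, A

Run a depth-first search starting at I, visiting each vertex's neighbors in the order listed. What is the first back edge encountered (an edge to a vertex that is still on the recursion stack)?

D→I

DFS from I (visiting each vertex's neighbors in the order listed); mark gray on enter, black on exit:
I gray
  F gray
    D gray
      G gray
      G black
      D→I: I is gray → back edge
First back edge: D → I.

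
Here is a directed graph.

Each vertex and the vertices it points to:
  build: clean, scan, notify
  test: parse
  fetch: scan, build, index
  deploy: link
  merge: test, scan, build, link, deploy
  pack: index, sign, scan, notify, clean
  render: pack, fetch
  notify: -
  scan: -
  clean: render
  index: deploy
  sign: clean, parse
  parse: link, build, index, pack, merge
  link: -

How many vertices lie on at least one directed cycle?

9

A vertex is on a directed cycle iff it belongs to a strongly connected component of size ≥ 2 (or has a self-loop).
The vertices on cycles are {pack, sign, test, build, clean, fetch, merge, parse, render} — 9 in total.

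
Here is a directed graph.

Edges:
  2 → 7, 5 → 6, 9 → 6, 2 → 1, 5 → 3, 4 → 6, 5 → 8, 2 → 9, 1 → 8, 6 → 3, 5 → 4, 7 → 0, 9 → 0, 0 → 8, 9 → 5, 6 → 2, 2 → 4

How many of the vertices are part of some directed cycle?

5

A vertex is on a directed cycle iff it belongs to a strongly connected component of size ≥ 2 (or has a self-loop).
The vertices on cycles are {2, 4, 5, 6, 9} — 5 in total.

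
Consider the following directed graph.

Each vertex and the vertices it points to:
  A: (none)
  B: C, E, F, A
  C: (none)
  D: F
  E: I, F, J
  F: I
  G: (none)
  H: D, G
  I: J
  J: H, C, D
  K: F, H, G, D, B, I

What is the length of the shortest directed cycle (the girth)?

For each vertex v, BFS finds the shortest path from v back to v.
The shortest such closed walk is I → J → D → F → I, length 4.

4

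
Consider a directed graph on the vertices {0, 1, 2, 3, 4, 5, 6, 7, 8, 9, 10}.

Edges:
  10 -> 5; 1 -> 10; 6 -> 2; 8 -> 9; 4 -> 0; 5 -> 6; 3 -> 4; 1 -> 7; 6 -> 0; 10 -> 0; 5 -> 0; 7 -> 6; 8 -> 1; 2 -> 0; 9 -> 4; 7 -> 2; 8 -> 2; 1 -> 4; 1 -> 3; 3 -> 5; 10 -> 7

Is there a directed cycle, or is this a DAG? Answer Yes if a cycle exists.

No

DFS with white/gray/black marking, starting from 2:
2 gray
  0 gray
  0 black
2 black
1 gray
  7 gray
    6 gray
      6→0: 0 black — skip
      6→2: 2 black — skip
    6 black
    7→2: 2 black — skip
  7 black
  4 gray
    4→0: 0 black — skip
  4 black
  3 gray
    5 gray
      5→0: 0 black — skip
      5→6: 6 black — skip
    5 black
    3→4: 4 black — skip
  3 black
  10 gray
    10→0: 0 black — skip
    10→5: 5 black — skip
    10→7: 7 black — skip
  10 black
1 black
8 gray
  8→2: 2 black — skip
  8→1: 1 black — skip
  9 gray
    9→4: 4 black — skip
  9 black
8 black
Every edge goes to a white or black vertex — no back edge, so the graph is acyclic.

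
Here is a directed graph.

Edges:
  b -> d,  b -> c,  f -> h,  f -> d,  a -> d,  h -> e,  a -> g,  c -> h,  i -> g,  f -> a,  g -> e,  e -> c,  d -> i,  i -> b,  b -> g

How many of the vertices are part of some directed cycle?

A vertex is on a directed cycle iff it belongs to a strongly connected component of size ≥ 2 (or has a self-loop).
The vertices on cycles are {b, c, d, e, h, i} — 6 in total.

6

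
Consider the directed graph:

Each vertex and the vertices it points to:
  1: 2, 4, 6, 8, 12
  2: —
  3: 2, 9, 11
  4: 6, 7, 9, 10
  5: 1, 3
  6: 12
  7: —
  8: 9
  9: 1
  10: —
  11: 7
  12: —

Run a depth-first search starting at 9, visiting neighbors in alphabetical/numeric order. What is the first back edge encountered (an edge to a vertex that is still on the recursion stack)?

DFS from 9 (visiting neighbors in alphabetical/numeric order); mark gray on enter, black on exit:
9 gray
  1 gray
    2 gray
    2 black
    4 gray
      6 gray
        12 gray
        12 black
      6 black
      7 gray
      7 black
      4→9: 9 is gray → back edge
First back edge: 4 → 9.

4→9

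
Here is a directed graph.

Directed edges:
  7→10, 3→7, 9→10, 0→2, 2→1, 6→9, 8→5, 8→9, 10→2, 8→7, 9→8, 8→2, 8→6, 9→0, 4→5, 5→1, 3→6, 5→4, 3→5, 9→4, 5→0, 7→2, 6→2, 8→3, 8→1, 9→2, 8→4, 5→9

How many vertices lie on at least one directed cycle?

6

A vertex is on a directed cycle iff it belongs to a strongly connected component of size ≥ 2 (or has a self-loop).
The vertices on cycles are {3, 4, 5, 6, 8, 9} — 6 in total.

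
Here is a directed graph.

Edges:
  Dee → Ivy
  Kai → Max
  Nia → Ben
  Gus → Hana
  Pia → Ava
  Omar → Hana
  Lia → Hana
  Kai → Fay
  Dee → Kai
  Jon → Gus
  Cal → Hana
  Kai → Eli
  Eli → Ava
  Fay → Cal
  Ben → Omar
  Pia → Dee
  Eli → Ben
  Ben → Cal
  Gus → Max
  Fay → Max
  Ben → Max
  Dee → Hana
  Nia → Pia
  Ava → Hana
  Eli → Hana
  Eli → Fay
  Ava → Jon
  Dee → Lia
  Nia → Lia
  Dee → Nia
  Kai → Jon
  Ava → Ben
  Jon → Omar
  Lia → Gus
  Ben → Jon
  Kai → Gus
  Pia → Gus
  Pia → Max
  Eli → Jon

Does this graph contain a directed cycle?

Yes

DFS with white/gray/black marking, starting from Hana:
Hana gray
Hana black
Omar gray
  Omar→Hana: Hana black — skip
Omar black
Eli gray
  Ben gray
    Cal gray
      Cal→Hana: Hana black — skip
    Cal black
    Ben→Omar: Omar black — skip
    Max gray
    Max black
    Jon gray
      Jon→Omar: Omar black — skip
      Gus gray
        Gus→Max: Max black — skip
        Gus→Hana: Hana black — skip
      Gus black
    Jon black
  Ben black
  Ava gray
    Ava→Hana: Hana black — skip
    Ava→Jon: Jon black — skip
    Ava→Ben: Ben black — skip
  Ava black
  Eli→Jon: Jon black — skip
  Fay gray
    Fay→Cal: Cal black — skip
    Fay→Max: Max black — skip
  Fay black
  Eli→Hana: Hana black — skip
Eli black
Dee gray
  Kai gray
    Kai→Max: Max black — skip
    Kai→Gus: Gus black — skip
    Kai→Fay: Fay black — skip
    Kai→Eli: Eli black — skip
    Kai→Jon: Jon black — skip
  Kai black
  Dee→Hana: Hana black — skip
  Ivy gray
  Ivy black
  Lia gray
    Lia→Hana: Hana black — skip
    Lia→Gus: Gus black — skip
  Lia black
  Nia gray
    Nia→Ben: Ben black — skip
    Nia→Lia: Lia black — skip
    Pia gray
      Pia→Gus: Gus black — skip
      Pia→Ava: Ava black — skip
      Pia→Dee: Dee is gray → back edge
Back edge found, so a cycle exists: Dee → Nia → Pia → Dee.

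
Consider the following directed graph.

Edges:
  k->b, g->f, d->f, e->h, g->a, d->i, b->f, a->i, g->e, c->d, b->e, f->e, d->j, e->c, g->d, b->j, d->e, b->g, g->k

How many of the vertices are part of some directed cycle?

A vertex is on a directed cycle iff it belongs to a strongly connected component of size ≥ 2 (or has a self-loop).
The vertices on cycles are {b, c, d, e, f, g, k} — 7 in total.

7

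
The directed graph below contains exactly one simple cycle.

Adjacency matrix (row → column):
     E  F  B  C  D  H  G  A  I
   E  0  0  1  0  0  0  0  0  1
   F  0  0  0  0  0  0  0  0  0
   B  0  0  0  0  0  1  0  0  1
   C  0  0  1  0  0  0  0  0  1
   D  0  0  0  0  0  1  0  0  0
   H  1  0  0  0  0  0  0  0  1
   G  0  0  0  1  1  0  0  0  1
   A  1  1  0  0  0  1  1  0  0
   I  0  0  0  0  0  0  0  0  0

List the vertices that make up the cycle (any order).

B, E, H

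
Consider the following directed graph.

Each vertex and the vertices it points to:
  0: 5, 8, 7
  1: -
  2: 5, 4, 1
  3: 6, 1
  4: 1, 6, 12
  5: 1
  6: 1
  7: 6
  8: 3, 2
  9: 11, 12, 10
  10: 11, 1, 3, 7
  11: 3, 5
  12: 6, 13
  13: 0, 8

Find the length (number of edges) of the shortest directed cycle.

5

For each vertex v, BFS finds the shortest path from v back to v.
The shortest such closed walk is 12 → 13 → 8 → 2 → 4 → 12, length 5.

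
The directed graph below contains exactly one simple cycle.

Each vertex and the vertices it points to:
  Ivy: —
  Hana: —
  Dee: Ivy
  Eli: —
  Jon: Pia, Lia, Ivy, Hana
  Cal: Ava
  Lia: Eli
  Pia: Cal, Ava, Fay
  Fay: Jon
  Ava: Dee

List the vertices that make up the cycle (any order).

DFS with gray/black marking from Pia:
Pia gray
  Cal gray
    Ava gray
      Dee gray
        Ivy gray
        Ivy black
      Dee black
    Ava black
  Cal black
  Pia→Ava: Ava black — skip
  Fay gray
    Jon gray
      Jon→Pia: Pia is gray → back edge
Back edge closes the cycle Pia → Fay → Jon → Pia; its vertices are {Fay, Jon, Pia}.

Fay, Jon, Pia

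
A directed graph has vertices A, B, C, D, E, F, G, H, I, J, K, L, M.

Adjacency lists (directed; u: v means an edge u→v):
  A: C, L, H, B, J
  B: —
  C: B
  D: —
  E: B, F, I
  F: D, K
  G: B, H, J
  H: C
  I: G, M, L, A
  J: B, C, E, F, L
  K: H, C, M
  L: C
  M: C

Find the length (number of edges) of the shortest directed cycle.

4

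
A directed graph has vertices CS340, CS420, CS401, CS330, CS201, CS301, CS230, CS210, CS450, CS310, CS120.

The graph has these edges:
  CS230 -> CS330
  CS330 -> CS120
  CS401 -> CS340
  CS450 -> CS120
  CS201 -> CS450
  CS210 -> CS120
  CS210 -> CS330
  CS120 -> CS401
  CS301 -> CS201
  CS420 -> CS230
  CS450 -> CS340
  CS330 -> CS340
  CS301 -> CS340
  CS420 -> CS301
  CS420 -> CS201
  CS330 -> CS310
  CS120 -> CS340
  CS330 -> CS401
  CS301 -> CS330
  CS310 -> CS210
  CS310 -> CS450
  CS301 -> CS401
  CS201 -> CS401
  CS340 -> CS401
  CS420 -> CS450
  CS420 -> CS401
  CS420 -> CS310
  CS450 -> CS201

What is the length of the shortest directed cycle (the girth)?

For each vertex v, BFS finds the shortest path from v back to v.
The shortest such closed walk is CS450 → CS201 → CS450, length 2.

2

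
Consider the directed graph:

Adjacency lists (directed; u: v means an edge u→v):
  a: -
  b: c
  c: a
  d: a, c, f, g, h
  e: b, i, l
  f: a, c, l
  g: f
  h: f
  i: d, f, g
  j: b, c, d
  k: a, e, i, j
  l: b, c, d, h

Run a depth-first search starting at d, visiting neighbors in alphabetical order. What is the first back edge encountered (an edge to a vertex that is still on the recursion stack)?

l→d

DFS from d (visiting neighbors in alphabetical order); mark gray on enter, black on exit:
d gray
  a gray
  a black
  c gray
    c→a: a black — skip
  c black
  f gray
    f→a: a black — skip
    f→c: c black — skip
    l gray
      b gray
        b→c: c black — skip
      b black
      l→c: c black — skip
      l→d: d is gray → back edge
First back edge: l → d.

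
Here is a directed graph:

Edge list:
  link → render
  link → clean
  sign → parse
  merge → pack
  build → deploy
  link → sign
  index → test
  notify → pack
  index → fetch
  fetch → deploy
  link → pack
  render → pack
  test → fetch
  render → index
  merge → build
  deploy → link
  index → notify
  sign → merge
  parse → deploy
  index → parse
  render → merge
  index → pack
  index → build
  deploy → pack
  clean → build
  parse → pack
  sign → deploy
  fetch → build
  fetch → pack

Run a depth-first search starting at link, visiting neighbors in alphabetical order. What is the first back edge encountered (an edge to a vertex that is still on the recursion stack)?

deploy->link

DFS from link (visiting neighbors in alphabetical order); mark gray on enter, black on exit:
link gray
  clean gray
    build gray
      deploy gray
        deploy→link: link is gray → back edge
First back edge: deploy → link.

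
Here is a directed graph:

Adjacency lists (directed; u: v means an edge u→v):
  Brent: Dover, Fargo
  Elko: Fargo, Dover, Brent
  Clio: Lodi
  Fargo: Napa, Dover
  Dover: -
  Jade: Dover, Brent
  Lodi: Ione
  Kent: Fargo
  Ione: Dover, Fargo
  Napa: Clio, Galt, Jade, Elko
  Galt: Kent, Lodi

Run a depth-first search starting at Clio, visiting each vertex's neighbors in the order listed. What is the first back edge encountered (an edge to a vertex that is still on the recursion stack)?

DFS from Clio (visiting each vertex's neighbors in the order listed); mark gray on enter, black on exit:
Clio gray
  Lodi gray
    Ione gray
      Dover gray
      Dover black
      Fargo gray
        Napa gray
          Napa→Clio: Clio is gray → back edge
First back edge: Napa → Clio.

Napa->Clio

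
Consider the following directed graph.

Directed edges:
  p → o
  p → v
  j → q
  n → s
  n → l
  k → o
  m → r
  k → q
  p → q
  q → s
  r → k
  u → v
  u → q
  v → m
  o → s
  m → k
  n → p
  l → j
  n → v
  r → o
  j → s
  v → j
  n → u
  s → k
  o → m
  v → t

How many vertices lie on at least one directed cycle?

A vertex is on a directed cycle iff it belongs to a strongly connected component of size ≥ 2 (or has a self-loop).
The vertices on cycles are {k, m, o, q, r, s} — 6 in total.

6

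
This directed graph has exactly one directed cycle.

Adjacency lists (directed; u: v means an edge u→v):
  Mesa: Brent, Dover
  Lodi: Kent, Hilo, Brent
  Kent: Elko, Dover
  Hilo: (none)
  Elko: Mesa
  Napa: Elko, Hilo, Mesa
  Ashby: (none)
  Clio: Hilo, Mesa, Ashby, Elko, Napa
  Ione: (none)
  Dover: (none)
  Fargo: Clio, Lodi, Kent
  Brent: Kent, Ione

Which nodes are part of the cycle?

DFS with gray/black marking from Brent:
Brent gray
  Kent gray
    Elko gray
      Mesa gray
        Mesa→Brent: Brent is gray → back edge
Back edge closes the cycle Brent → Kent → Elko → Mesa → Brent; its vertices are {Elko, Kent, Mesa, Brent}.

Elko, Kent, Mesa, Brent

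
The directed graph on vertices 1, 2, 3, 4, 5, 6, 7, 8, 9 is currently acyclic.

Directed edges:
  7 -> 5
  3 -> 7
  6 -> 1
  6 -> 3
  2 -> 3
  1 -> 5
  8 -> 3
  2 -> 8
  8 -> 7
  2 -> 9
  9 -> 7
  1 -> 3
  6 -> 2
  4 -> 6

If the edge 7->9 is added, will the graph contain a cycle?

Adding 7→9 creates a cycle iff 9 can already reach 7.
Path from 9: 9 → 7.
So 9 → … → 7 → 9 is a cycle.

Yes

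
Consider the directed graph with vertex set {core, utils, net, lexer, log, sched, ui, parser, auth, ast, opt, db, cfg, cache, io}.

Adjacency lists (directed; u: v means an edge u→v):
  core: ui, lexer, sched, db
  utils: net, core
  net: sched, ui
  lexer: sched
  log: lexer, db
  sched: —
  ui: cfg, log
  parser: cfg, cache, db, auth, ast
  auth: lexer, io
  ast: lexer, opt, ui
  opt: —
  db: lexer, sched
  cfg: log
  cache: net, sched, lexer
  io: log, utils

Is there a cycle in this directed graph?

No

DFS with white/gray/black marking, starting from io:
io gray
  log gray
    lexer gray
      sched gray
      sched black
    lexer black
    db gray
      db→lexer: lexer black — skip
      db→sched: sched black — skip
    db black
  log black
  utils gray
    net gray
      net→sched: sched black — skip
      ui gray
        cfg gray
          cfg→log: log black — skip
        cfg black
        ui→log: log black — skip
      ui black
    net black
    core gray
      core→ui: ui black — skip
      core→lexer: lexer black — skip
      core→sched: sched black — skip
      core→db: db black — skip
    core black
  utils black
io black
parser gray
  parser→cfg: cfg black — skip
  cache gray
    cache→net: net black — skip
    cache→sched: sched black — skip
    cache→lexer: lexer black — skip
  cache black
  parser→db: db black — skip
  auth gray
    auth→lexer: lexer black — skip
    auth→io: io black — skip
  auth black
  ast gray
    ast→lexer: lexer black — skip
    opt gray
    opt black
    ast→ui: ui black — skip
  ast black
parser black
Every edge goes to a white or black vertex — no back edge, so the graph is acyclic.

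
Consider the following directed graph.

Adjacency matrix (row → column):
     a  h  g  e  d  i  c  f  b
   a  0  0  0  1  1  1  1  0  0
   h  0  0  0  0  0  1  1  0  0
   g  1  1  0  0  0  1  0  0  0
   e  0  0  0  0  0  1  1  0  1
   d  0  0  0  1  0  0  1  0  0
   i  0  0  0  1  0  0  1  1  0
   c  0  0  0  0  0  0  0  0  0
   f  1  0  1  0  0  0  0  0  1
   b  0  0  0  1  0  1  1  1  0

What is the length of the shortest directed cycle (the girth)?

2

For each vertex v, BFS finds the shortest path from v back to v.
The shortest such closed walk is b → e → b, length 2.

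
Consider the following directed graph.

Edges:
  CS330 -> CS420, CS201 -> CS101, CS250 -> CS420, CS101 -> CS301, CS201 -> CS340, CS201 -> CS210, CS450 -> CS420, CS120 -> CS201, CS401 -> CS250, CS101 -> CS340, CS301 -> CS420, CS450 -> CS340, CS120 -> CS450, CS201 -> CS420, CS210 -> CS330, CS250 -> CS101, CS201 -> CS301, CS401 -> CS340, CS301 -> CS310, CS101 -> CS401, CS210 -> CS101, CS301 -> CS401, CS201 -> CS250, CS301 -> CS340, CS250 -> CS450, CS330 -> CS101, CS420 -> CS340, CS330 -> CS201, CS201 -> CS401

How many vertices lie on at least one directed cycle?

7

A vertex is on a directed cycle iff it belongs to a strongly connected component of size ≥ 2 (or has a self-loop).
The vertices on cycles are {CS101, CS201, CS210, CS250, CS301, CS330, CS401} — 7 in total.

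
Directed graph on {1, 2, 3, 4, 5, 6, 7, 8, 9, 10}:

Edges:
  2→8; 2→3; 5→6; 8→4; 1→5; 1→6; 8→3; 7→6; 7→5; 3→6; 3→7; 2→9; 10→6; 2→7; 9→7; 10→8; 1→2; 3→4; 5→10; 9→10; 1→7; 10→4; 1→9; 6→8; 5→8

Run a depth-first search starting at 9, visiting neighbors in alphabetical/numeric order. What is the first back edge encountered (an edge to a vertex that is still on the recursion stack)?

3→6

DFS from 9 (visiting neighbors in alphabetical/numeric order); mark gray on enter, black on exit:
9 gray
  7 gray
    5 gray
      6 gray
        8 gray
          3 gray
            4 gray
            4 black
            3→6: 6 is gray → back edge
First back edge: 3 → 6.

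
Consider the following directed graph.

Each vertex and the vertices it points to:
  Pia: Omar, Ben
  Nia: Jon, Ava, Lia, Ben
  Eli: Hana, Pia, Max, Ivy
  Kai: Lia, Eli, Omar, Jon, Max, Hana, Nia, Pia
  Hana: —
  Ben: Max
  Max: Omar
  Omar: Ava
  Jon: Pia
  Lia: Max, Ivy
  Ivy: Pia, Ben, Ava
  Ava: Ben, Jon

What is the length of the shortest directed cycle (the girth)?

For each vertex v, BFS finds the shortest path from v back to v.
The shortest such closed walk is Jon → Pia → Omar → Ava → Jon, length 4.

4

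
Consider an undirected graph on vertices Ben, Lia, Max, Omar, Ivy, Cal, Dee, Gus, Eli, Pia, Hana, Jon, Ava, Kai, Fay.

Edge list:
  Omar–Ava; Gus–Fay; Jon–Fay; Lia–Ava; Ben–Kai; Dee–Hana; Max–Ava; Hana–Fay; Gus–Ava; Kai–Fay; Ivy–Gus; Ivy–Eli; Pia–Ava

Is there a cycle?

No

DFS, tracking each vertex's parent; an edge to a visited non-parent vertex closes a cycle.
Start from Eli:
visit Eli (parent –)
  visit Ivy (parent Eli)
    visit Gus (parent Ivy)
      visit Ava (parent Gus)
        visit Max (parent Ava)
          Max–Ava: parent, skip
        Ava–Gus: parent, skip
        visit Pia (parent Ava)
          Pia–Ava: parent, skip
        visit Lia (parent Ava)
          Lia–Ava: parent, skip
        visit Omar (parent Ava)
          Omar–Ava: parent, skip
      visit Fay (parent Gus)
        visit Kai (parent Fay)
          visit Ben (parent Kai)
            Ben–Kai: parent, skip
          Kai–Fay: parent, skip
        visit Jon (parent Fay)
          Jon–Fay: parent, skip
        visit Hana (parent Fay)
          visit Dee (parent Hana)
            Dee–Hana: parent, skip
          Hana–Fay: parent, skip
        Fay–Gus: parent, skip
      Gus–Ivy: parent, skip
    Ivy–Eli: parent, skip
visit Cal (parent –)
No non-parent visited neighbor found — the graph is a forest.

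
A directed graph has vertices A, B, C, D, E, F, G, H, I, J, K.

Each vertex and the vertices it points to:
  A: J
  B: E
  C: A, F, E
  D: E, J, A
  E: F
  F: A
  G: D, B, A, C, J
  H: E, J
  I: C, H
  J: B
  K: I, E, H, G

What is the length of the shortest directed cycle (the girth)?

For each vertex v, BFS finds the shortest path from v back to v.
The shortest such closed walk is F → A → J → B → E → F, length 5.

5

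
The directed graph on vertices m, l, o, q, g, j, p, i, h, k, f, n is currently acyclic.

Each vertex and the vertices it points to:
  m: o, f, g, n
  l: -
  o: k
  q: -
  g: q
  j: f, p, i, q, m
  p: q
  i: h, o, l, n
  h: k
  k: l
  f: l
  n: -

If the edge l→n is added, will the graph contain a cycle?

No

Adding l→n creates a cycle iff n can already reach l.
Explore from n: no path reaches l. The graph stays acyclic.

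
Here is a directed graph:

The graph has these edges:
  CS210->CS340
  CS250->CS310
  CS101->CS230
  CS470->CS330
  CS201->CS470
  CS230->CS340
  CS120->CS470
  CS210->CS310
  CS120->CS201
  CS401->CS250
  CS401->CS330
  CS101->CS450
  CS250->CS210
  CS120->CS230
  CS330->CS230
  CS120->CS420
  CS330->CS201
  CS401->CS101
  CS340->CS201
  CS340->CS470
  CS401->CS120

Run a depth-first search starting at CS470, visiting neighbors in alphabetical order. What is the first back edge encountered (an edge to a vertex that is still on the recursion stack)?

CS201->CS470

DFS from CS470 (visiting neighbors in alphabetical order); mark gray on enter, black on exit:
CS470 gray
  CS330 gray
    CS201 gray
      CS201→CS470: CS470 is gray → back edge
First back edge: CS201 → CS470.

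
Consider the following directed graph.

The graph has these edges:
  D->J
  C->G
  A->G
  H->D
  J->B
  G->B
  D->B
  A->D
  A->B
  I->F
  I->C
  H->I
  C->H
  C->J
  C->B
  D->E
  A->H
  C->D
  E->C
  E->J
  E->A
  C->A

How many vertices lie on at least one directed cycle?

A vertex is on a directed cycle iff it belongs to a strongly connected component of size ≥ 2 (or has a self-loop).
The vertices on cycles are {A, C, D, E, H, I} — 6 in total.

6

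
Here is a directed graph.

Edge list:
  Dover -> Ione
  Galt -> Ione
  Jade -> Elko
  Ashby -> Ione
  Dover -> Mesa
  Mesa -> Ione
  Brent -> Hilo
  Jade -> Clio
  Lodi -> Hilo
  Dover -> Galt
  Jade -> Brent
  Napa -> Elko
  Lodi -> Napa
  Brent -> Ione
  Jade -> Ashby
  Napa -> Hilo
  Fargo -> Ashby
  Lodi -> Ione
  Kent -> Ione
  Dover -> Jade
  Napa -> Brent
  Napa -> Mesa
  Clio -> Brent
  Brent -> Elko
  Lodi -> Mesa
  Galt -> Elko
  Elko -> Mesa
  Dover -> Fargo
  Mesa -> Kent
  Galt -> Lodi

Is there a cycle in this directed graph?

No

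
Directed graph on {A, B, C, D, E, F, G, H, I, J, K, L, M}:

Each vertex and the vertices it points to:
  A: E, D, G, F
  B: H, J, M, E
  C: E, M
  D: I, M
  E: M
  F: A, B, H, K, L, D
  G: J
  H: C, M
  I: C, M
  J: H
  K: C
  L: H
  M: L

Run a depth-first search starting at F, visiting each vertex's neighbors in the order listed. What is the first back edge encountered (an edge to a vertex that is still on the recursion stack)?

C->E

DFS from F (visiting each vertex's neighbors in the order listed); mark gray on enter, black on exit:
F gray
  A gray
    E gray
      M gray
        L gray
          H gray
            C gray
              C→E: E is gray → back edge
First back edge: C → E.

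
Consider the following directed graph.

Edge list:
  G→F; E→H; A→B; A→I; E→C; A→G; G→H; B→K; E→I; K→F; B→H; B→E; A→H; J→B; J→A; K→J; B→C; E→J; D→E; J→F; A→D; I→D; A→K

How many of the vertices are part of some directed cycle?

A vertex is on a directed cycle iff it belongs to a strongly connected component of size ≥ 2 (or has a self-loop).
The vertices on cycles are {A, B, D, E, I, J, K} — 7 in total.

7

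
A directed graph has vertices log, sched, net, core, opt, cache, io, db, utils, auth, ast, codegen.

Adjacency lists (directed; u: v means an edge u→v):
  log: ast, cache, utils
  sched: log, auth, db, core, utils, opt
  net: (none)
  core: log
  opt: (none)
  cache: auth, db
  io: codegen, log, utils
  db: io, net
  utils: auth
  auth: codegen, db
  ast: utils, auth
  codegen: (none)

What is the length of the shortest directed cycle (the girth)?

4

For each vertex v, BFS finds the shortest path from v back to v.
The shortest such closed walk is db → io → log → cache → db, length 4.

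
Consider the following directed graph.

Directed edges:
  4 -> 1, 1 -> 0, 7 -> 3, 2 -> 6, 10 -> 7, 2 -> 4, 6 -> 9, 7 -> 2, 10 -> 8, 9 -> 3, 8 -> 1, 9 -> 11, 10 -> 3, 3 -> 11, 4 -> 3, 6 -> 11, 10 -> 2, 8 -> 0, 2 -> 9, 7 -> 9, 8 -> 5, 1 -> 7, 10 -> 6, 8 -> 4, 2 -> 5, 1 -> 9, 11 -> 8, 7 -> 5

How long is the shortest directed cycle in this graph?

4

For each vertex v, BFS finds the shortest path from v back to v.
The shortest such closed walk is 8 → 4 → 3 → 11 → 8, length 4.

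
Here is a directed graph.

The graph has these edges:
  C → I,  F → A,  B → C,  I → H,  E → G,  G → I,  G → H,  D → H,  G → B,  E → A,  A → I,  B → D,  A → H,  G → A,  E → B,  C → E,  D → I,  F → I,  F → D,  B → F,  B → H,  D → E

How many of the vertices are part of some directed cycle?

A vertex is on a directed cycle iff it belongs to a strongly connected component of size ≥ 2 (or has a self-loop).
The vertices on cycles are {B, C, D, E, F, G} — 6 in total.

6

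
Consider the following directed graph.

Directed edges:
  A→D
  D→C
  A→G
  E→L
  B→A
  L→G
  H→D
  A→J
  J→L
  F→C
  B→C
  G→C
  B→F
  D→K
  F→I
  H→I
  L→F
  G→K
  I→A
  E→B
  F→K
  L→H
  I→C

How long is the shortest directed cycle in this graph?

For each vertex v, BFS finds the shortest path from v back to v.
The shortest such closed walk is L → H → I → A → J → L, length 5.

5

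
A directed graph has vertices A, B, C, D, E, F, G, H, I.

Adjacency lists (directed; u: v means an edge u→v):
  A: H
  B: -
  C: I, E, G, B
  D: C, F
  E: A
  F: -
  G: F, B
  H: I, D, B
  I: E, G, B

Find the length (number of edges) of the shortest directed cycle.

4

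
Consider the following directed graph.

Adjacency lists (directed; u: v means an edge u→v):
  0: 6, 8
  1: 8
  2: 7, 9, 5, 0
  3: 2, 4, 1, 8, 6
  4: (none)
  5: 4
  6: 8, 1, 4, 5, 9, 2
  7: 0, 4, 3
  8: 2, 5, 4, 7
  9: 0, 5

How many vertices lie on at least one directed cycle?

A vertex is on a directed cycle iff it belongs to a strongly connected component of size ≥ 2 (or has a self-loop).
The vertices on cycles are {0, 1, 2, 3, 6, 7, 8, 9} — 8 in total.

8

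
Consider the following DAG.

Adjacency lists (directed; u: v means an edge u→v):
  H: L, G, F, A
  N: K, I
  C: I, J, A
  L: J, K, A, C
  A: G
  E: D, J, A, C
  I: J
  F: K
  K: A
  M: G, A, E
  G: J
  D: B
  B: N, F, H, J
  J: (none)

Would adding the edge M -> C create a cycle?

No

Adding M→C creates a cycle iff C can already reach M.
Explore from C: no path reaches M. The graph stays acyclic.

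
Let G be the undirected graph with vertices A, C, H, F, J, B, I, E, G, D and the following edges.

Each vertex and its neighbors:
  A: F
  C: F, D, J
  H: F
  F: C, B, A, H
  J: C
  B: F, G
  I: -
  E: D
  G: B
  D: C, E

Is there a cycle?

DFS, tracking each vertex's parent; an edge to a visited non-parent vertex closes a cycle.
Start from G:
visit G (parent –)
  visit B (parent G)
    visit F (parent B)
      visit C (parent F)
        C–F: parent, skip
        visit D (parent C)
          D–C: parent, skip
          visit E (parent D)
            E–D: parent, skip
        visit J (parent C)
          J–C: parent, skip
      F–B: parent, skip
      visit A (parent F)
        A–F: parent, skip
      visit H (parent F)
        H–F: parent, skip
    B–G: parent, skip
visit I (parent –)
No non-parent visited neighbor found — the graph is a forest.

No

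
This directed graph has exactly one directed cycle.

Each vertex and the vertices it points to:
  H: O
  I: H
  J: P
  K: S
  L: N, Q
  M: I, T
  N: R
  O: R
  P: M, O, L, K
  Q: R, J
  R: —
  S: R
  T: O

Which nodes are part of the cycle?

DFS with gray/black marking from P:
P gray
  M gray
    I gray
      H gray
        O gray
          R gray
          R black
        O black
      H black
    I black
    T gray
      T→O: O black — skip
    T black
  M black
  P→O: O black — skip
  L gray
    N gray
      N→R: R black — skip
    N black
    Q gray
      Q→R: R black — skip
      J gray
        J→P: P is gray → back edge
Back edge closes the cycle P → L → Q → J → P; its vertices are {J, L, P, Q}.

J, L, P, Q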